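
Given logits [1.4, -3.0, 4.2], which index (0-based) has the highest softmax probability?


Softmax is a monotonic transformation, so it preserves the argmax.
We need to find the index of the maximum logit.
Index 0: 1.4
Index 1: -3.0
Index 2: 4.2
Maximum logit = 4.2 at index 2

2


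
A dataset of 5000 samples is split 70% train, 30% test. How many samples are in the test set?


Train samples = 5000 * 70% = 3500
Test samples = 5000 - 3500
= 1500

1500


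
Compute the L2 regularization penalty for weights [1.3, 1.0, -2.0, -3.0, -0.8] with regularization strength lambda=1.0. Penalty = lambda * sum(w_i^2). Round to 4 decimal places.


Squaring each weight:
1.3^2 = 1.69
1.0^2 = 1.0
(-2.0)^2 = 4.0
(-3.0)^2 = 9.0
(-0.8)^2 = 0.64
Sum of squares = 16.33
Penalty = 1.0 * 16.33 = 16.3300

16.3300


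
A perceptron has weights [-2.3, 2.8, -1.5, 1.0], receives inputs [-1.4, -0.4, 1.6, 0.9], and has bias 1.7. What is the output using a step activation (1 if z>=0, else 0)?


z = w . x + b
= -2.3*-1.4 + 2.8*-0.4 + -1.5*1.6 + 1.0*0.9 + 1.7
= 3.22 + -1.12 + -2.4 + 0.9 + 1.7
= 0.6 + 1.7
= 2.3
Since z = 2.3 >= 0, output = 1

1


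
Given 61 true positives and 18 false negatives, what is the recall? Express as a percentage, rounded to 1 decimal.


Recall = TP / (TP + FN) * 100
= 61 / (61 + 18)
= 61 / 79
= 0.7722
= 77.2%

77.2


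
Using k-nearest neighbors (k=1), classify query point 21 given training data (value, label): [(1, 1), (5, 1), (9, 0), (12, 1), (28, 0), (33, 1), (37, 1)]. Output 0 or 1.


Distances from query 21:
Point 28 (class 0): distance = 7
K=1 nearest neighbors: classes = [0]
Votes for class 1: 0 / 1
Majority vote => class 0

0


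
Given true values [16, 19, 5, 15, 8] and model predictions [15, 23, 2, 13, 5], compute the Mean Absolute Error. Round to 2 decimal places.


Absolute errors: [1, 4, 3, 2, 3]
Sum of absolute errors = 13
MAE = 13 / 5 = 2.60

2.60


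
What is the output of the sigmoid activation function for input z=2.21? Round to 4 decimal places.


sigmoid(z) = 1 / (1 + exp(-z))
exp(-(2.21)) = exp(-2.21) = 0.1097
1 + 0.1097 = 1.1097
1 / 1.1097 = 0.9011

0.9011


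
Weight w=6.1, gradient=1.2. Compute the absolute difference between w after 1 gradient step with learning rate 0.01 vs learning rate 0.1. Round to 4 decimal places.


With lr=0.01: w_new = 6.1 - 0.01 * 1.2 = 6.088
With lr=0.1: w_new = 6.1 - 0.1 * 1.2 = 5.98
Absolute difference = |6.088 - 5.98|
= 0.1080

0.1080


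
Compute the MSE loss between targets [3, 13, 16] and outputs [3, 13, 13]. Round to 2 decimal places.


Differences: [0, 0, 3]
Squared errors: [0, 0, 9]
Sum of squared errors = 9
MSE = 9 / 3 = 3.00

3.00


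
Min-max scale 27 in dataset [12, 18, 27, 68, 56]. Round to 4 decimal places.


Min = 12, Max = 68
Range = 68 - 12 = 56
Scaled = (x - min) / (max - min)
= (27 - 12) / 56
= 15 / 56
= 0.2679

0.2679


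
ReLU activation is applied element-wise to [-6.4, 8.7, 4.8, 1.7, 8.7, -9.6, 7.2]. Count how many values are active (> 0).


ReLU(x) = max(0, x) for each element:
ReLU(-6.4) = 0
ReLU(8.7) = 8.7
ReLU(4.8) = 4.8
ReLU(1.7) = 1.7
ReLU(8.7) = 8.7
ReLU(-9.6) = 0
ReLU(7.2) = 7.2
Active neurons (>0): 5

5


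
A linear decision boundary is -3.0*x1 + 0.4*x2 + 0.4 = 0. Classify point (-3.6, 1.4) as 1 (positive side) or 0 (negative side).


Compute -3.0 * -3.6 + 0.4 * 1.4 + 0.4
= 10.8 + 0.56 + 0.4
= 11.76
Since 11.76 >= 0, the point is on the positive side.

1


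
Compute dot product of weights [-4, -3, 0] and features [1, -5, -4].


Element-wise products:
-4 * 1 = -4
-3 * -5 = 15
0 * -4 = 0
Sum = -4 + 15 + 0
= 11

11


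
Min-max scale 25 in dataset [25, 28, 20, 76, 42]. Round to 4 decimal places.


Min = 20, Max = 76
Range = 76 - 20 = 56
Scaled = (x - min) / (max - min)
= (25 - 20) / 56
= 5 / 56
= 0.0893

0.0893


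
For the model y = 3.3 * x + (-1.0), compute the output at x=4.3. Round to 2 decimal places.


y = 3.3 * 4.3 + (-1.0)
= 14.19 + (-1.0)
= 13.19

13.19


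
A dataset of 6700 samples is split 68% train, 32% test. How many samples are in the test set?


Train samples = 6700 * 68% = 4556
Test samples = 6700 - 4556
= 2144

2144


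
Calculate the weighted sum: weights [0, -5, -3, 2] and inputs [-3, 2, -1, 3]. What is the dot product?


Element-wise products:
0 * -3 = 0
-5 * 2 = -10
-3 * -1 = 3
2 * 3 = 6
Sum = 0 + -10 + 3 + 6
= -1

-1


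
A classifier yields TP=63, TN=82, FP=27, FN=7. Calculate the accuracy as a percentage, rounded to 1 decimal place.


Accuracy = (TP + TN) / (TP + TN + FP + FN) * 100
= (63 + 82) / (63 + 82 + 27 + 7)
= 145 / 179
= 0.8101
= 81.0%

81.0


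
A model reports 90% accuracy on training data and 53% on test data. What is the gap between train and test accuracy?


Gap = train_accuracy - test_accuracy
= 90 - 53
= 37%
This large gap strongly indicates overfitting.

37


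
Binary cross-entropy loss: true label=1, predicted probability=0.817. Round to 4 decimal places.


For y=1: Loss = -log(p)
= -log(0.817)
= -(-0.2021)
= 0.2021

0.2021


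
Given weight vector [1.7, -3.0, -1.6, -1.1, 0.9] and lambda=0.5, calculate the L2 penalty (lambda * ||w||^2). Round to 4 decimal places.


Squaring each weight:
1.7^2 = 2.89
(-3.0)^2 = 9.0
(-1.6)^2 = 2.56
(-1.1)^2 = 1.21
0.9^2 = 0.81
Sum of squares = 16.47
Penalty = 0.5 * 16.47 = 8.2350

8.2350


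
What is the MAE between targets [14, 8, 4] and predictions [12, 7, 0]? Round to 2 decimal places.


Absolute errors: [2, 1, 4]
Sum of absolute errors = 7
MAE = 7 / 3 = 2.33

2.33


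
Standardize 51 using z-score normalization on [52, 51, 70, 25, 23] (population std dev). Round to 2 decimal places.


Mean = (52 + 51 + 70 + 25 + 23) / 5 = 44.2
Variance = sum((x_i - mean)^2) / n = 318.16
Std = sqrt(318.16) = 17.837
Z = (x - mean) / std
= (51 - 44.2) / 17.837
= 6.8 / 17.837
= 0.38

0.38


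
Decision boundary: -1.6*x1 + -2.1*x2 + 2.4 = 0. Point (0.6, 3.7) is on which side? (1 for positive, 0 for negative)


Compute -1.6 * 0.6 + -2.1 * 3.7 + 2.4
= -0.96 + -7.77 + 2.4
= -6.33
Since -6.33 < 0, the point is on the negative side.

0


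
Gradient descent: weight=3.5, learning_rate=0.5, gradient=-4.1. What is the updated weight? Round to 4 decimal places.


w_new = w_old - lr * gradient
= 3.5 - 0.5 * -4.1
= 3.5 - (-2.05)
= 5.5500

5.5500


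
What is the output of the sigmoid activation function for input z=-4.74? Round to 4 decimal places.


sigmoid(z) = 1 / (1 + exp(-z))
exp(-(-4.74)) = exp(4.74) = 114.4342
1 + 114.4342 = 115.4342
1 / 115.4342 = 0.0087

0.0087


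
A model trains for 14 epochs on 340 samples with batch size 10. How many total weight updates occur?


Iterations per epoch = 340 / 10 = 34
Total updates = iterations_per_epoch * epochs
= 34 * 14
= 476

476


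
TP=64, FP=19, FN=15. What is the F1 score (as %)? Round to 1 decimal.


Precision = TP / (TP + FP) = 64 / 83 = 0.7711
Recall = TP / (TP + FN) = 64 / 79 = 0.8101
F1 = 2 * P * R / (P + R)
= 2 * 0.7711 * 0.8101 / (0.7711 + 0.8101)
= 1.2494 / 1.5812
= 0.7901
As percentage: 79.0%

79.0


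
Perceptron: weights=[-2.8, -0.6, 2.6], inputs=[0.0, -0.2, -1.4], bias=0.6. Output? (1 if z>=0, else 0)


z = w . x + b
= -2.8*0.0 + -0.6*-0.2 + 2.6*-1.4 + 0.6
= -0.0 + 0.12 + -3.64 + 0.6
= -3.52 + 0.6
= -2.92
Since z = -2.92 < 0, output = 0

0


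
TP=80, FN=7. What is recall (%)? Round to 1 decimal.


Recall = TP / (TP + FN) * 100
= 80 / (80 + 7)
= 80 / 87
= 0.9195
= 92.0%

92.0


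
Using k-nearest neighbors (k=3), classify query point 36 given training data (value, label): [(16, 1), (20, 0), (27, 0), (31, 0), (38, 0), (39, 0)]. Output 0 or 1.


Distances from query 36:
Point 38 (class 0): distance = 2
Point 39 (class 0): distance = 3
Point 31 (class 0): distance = 5
K=3 nearest neighbors: classes = [0, 0, 0]
Votes for class 1: 0 / 3
Majority vote => class 0

0


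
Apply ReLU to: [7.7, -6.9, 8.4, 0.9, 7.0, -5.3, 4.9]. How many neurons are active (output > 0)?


ReLU(x) = max(0, x) for each element:
ReLU(7.7) = 7.7
ReLU(-6.9) = 0
ReLU(8.4) = 8.4
ReLU(0.9) = 0.9
ReLU(7.0) = 7.0
ReLU(-5.3) = 0
ReLU(4.9) = 4.9
Active neurons (>0): 5

5


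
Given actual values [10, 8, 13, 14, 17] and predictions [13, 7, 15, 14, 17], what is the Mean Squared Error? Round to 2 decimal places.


Differences: [-3, 1, -2, 0, 0]
Squared errors: [9, 1, 4, 0, 0]
Sum of squared errors = 14
MSE = 14 / 5 = 2.80

2.80


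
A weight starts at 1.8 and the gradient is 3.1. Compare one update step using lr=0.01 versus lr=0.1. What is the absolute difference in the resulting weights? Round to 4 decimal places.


With lr=0.01: w_new = 1.8 - 0.01 * 3.1 = 1.769
With lr=0.1: w_new = 1.8 - 0.1 * 3.1 = 1.49
Absolute difference = |1.769 - 1.49|
= 0.2790

0.2790


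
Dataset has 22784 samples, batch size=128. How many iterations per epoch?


Iterations per epoch = dataset_size / batch_size
= 22784 / 128
= 178

178


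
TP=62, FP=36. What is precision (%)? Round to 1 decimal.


Precision = TP / (TP + FP) * 100
= 62 / (62 + 36)
= 62 / 98
= 0.6327
= 63.3%

63.3


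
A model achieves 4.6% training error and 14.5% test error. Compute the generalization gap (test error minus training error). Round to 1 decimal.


Generalization gap = test_error - train_error
= 14.5 - 4.6
= 9.9%
A moderate gap.

9.9


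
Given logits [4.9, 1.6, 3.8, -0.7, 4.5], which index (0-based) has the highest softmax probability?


Softmax is a monotonic transformation, so it preserves the argmax.
We need to find the index of the maximum logit.
Index 0: 4.9
Index 1: 1.6
Index 2: 3.8
Index 3: -0.7
Index 4: 4.5
Maximum logit = 4.9 at index 0

0


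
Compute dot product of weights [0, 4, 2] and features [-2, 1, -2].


Element-wise products:
0 * -2 = 0
4 * 1 = 4
2 * -2 = -4
Sum = 0 + 4 + -4
= 0

0


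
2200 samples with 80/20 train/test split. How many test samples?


Train samples = 2200 * 80% = 1760
Test samples = 2200 - 1760
= 440

440


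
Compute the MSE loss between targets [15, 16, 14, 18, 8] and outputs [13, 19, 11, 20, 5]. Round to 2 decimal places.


Differences: [2, -3, 3, -2, 3]
Squared errors: [4, 9, 9, 4, 9]
Sum of squared errors = 35
MSE = 35 / 5 = 7.00

7.00


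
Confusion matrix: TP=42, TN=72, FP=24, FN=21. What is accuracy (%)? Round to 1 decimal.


Accuracy = (TP + TN) / (TP + TN + FP + FN) * 100
= (42 + 72) / (42 + 72 + 24 + 21)
= 114 / 159
= 0.717
= 71.7%

71.7


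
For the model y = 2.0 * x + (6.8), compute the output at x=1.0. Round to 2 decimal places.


y = 2.0 * 1.0 + (6.8)
= 2.0 + (6.8)
= 8.80

8.80


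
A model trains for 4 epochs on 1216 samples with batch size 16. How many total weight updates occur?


Iterations per epoch = 1216 / 16 = 76
Total updates = iterations_per_epoch * epochs
= 76 * 4
= 304

304


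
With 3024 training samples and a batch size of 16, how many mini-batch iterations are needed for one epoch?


Iterations per epoch = dataset_size / batch_size
= 3024 / 16
= 189

189


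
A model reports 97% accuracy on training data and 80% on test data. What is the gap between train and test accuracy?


Gap = train_accuracy - test_accuracy
= 97 - 80
= 17%
This gap suggests the model is overfitting.

17


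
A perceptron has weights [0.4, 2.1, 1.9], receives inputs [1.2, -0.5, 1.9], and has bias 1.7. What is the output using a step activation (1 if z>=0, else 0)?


z = w . x + b
= 0.4*1.2 + 2.1*-0.5 + 1.9*1.9 + 1.7
= 0.48 + -1.05 + 3.61 + 1.7
= 3.04 + 1.7
= 4.74
Since z = 4.74 >= 0, output = 1

1


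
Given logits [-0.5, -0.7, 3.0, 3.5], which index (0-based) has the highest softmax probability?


Softmax is a monotonic transformation, so it preserves the argmax.
We need to find the index of the maximum logit.
Index 0: -0.5
Index 1: -0.7
Index 2: 3.0
Index 3: 3.5
Maximum logit = 3.5 at index 3

3


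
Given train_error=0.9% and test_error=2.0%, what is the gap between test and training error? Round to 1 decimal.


Generalization gap = test_error - train_error
= 2.0 - 0.9
= 1.1%
A small gap suggests good generalization.

1.1


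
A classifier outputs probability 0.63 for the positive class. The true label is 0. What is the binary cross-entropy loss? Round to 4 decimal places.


For y=0: Loss = -log(1-p)
= -log(1 - 0.63)
= -log(0.37)
= -(-0.9943)
= 0.9943

0.9943


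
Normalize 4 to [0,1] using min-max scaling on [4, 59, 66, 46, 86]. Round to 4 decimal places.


Min = 4, Max = 86
Range = 86 - 4 = 82
Scaled = (x - min) / (max - min)
= (4 - 4) / 82
= 0 / 82
= 0.0000

0.0000


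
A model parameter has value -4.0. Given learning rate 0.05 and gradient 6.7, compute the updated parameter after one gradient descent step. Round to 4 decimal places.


w_new = w_old - lr * gradient
= -4.0 - 0.05 * 6.7
= -4.0 - (0.335)
= -4.3350

-4.3350


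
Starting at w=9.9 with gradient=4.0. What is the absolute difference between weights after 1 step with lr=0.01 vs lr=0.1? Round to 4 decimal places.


With lr=0.01: w_new = 9.9 - 0.01 * 4.0 = 9.86
With lr=0.1: w_new = 9.9 - 0.1 * 4.0 = 9.5
Absolute difference = |9.86 - 9.5|
= 0.3600

0.3600


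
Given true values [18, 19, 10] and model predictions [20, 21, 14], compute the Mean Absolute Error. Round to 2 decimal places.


Absolute errors: [2, 2, 4]
Sum of absolute errors = 8
MAE = 8 / 3 = 2.67

2.67


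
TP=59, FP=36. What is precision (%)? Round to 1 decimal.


Precision = TP / (TP + FP) * 100
= 59 / (59 + 36)
= 59 / 95
= 0.6211
= 62.1%

62.1


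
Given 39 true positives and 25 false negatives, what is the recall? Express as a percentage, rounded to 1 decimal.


Recall = TP / (TP + FN) * 100
= 39 / (39 + 25)
= 39 / 64
= 0.6094
= 60.9%

60.9


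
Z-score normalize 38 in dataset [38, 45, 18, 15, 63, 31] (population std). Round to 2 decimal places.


Mean = (38 + 45 + 18 + 15 + 63 + 31) / 6 = 35.0
Variance = sum((x_i - mean)^2) / n = 266.3333
Std = sqrt(266.3333) = 16.3197
Z = (x - mean) / std
= (38 - 35.0) / 16.3197
= 3.0 / 16.3197
= 0.18

0.18


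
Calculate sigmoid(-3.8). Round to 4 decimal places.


sigmoid(z) = 1 / (1 + exp(-z))
exp(-(-3.8)) = exp(3.8) = 44.7012
1 + 44.7012 = 45.7012
1 / 45.7012 = 0.0219

0.0219


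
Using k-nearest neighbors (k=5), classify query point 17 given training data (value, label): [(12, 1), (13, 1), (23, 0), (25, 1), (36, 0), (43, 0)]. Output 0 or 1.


Distances from query 17:
Point 13 (class 1): distance = 4
Point 12 (class 1): distance = 5
Point 23 (class 0): distance = 6
Point 25 (class 1): distance = 8
Point 36 (class 0): distance = 19
K=5 nearest neighbors: classes = [1, 1, 0, 1, 0]
Votes for class 1: 3 / 5
Majority vote => class 1

1


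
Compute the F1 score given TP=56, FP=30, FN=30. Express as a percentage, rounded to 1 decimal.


Precision = TP / (TP + FP) = 56 / 86 = 0.6512
Recall = TP / (TP + FN) = 56 / 86 = 0.6512
F1 = 2 * P * R / (P + R)
= 2 * 0.6512 * 0.6512 / (0.6512 + 0.6512)
= 0.848 / 1.3023
= 0.6512
As percentage: 65.1%

65.1


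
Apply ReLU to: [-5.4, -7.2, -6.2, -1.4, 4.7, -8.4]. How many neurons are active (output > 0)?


ReLU(x) = max(0, x) for each element:
ReLU(-5.4) = 0
ReLU(-7.2) = 0
ReLU(-6.2) = 0
ReLU(-1.4) = 0
ReLU(4.7) = 4.7
ReLU(-8.4) = 0
Active neurons (>0): 1

1


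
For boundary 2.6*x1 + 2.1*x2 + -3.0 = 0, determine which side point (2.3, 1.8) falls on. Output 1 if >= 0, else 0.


Compute 2.6 * 2.3 + 2.1 * 1.8 + -3.0
= 5.98 + 3.78 + -3.0
= 6.76
Since 6.76 >= 0, the point is on the positive side.

1


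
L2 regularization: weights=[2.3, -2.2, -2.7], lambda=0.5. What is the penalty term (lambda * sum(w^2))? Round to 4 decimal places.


Squaring each weight:
2.3^2 = 5.29
(-2.2)^2 = 4.84
(-2.7)^2 = 7.29
Sum of squares = 17.42
Penalty = 0.5 * 17.42 = 8.7100

8.7100


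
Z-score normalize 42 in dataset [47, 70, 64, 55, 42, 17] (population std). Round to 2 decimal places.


Mean = (47 + 70 + 64 + 55 + 42 + 17) / 6 = 49.1667
Variance = sum((x_i - mean)^2) / n = 296.4722
Std = sqrt(296.4722) = 17.2184
Z = (x - mean) / std
= (42 - 49.1667) / 17.2184
= -7.1667 / 17.2184
= -0.42

-0.42


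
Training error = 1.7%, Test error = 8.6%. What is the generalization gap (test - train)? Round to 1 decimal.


Generalization gap = test_error - train_error
= 8.6 - 1.7
= 6.9%
A moderate gap.

6.9


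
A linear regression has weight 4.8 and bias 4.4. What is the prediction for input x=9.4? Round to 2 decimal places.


y = 4.8 * 9.4 + (4.4)
= 45.12 + (4.4)
= 49.52

49.52


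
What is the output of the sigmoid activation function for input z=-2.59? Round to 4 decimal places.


sigmoid(z) = 1 / (1 + exp(-z))
exp(-(-2.59)) = exp(2.59) = 13.3298
1 + 13.3298 = 14.3298
1 / 14.3298 = 0.0698

0.0698


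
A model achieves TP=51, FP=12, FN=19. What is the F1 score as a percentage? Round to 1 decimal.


Precision = TP / (TP + FP) = 51 / 63 = 0.8095
Recall = TP / (TP + FN) = 51 / 70 = 0.7286
F1 = 2 * P * R / (P + R)
= 2 * 0.8095 * 0.7286 / (0.8095 + 0.7286)
= 1.1796 / 1.5381
= 0.7669
As percentage: 76.7%

76.7


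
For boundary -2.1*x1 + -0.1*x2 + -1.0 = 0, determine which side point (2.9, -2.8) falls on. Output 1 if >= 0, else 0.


Compute -2.1 * 2.9 + -0.1 * -2.8 + -1.0
= -6.09 + 0.28 + -1.0
= -6.81
Since -6.81 < 0, the point is on the negative side.

0


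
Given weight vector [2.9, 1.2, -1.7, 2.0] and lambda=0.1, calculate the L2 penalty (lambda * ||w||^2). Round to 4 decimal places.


Squaring each weight:
2.9^2 = 8.41
1.2^2 = 1.44
(-1.7)^2 = 2.89
2.0^2 = 4.0
Sum of squares = 16.74
Penalty = 0.1 * 16.74 = 1.6740

1.6740


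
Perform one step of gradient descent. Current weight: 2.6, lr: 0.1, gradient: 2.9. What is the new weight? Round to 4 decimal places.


w_new = w_old - lr * gradient
= 2.6 - 0.1 * 2.9
= 2.6 - (0.29)
= 2.3100

2.3100


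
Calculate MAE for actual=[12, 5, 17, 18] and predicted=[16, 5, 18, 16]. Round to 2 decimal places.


Absolute errors: [4, 0, 1, 2]
Sum of absolute errors = 7
MAE = 7 / 4 = 1.75

1.75


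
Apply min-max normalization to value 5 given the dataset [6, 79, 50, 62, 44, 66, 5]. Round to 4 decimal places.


Min = 5, Max = 79
Range = 79 - 5 = 74
Scaled = (x - min) / (max - min)
= (5 - 5) / 74
= 0 / 74
= 0.0000

0.0000


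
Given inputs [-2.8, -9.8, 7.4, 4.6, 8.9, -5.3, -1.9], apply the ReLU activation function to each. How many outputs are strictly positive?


ReLU(x) = max(0, x) for each element:
ReLU(-2.8) = 0
ReLU(-9.8) = 0
ReLU(7.4) = 7.4
ReLU(4.6) = 4.6
ReLU(8.9) = 8.9
ReLU(-5.3) = 0
ReLU(-1.9) = 0
Active neurons (>0): 3

3


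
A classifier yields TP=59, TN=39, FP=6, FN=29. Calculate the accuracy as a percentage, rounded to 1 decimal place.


Accuracy = (TP + TN) / (TP + TN + FP + FN) * 100
= (59 + 39) / (59 + 39 + 6 + 29)
= 98 / 133
= 0.7368
= 73.7%

73.7


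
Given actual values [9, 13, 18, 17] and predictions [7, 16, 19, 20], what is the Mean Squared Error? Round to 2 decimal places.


Differences: [2, -3, -1, -3]
Squared errors: [4, 9, 1, 9]
Sum of squared errors = 23
MSE = 23 / 4 = 5.75

5.75


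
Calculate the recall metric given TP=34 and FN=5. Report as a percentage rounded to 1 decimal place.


Recall = TP / (TP + FN) * 100
= 34 / (34 + 5)
= 34 / 39
= 0.8718
= 87.2%

87.2


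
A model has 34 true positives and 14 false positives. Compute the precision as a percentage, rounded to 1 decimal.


Precision = TP / (TP + FP) * 100
= 34 / (34 + 14)
= 34 / 48
= 0.7083
= 70.8%

70.8


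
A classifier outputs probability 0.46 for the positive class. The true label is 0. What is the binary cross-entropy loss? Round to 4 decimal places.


For y=0: Loss = -log(1-p)
= -log(1 - 0.46)
= -log(0.54)
= -(-0.6162)
= 0.6162

0.6162


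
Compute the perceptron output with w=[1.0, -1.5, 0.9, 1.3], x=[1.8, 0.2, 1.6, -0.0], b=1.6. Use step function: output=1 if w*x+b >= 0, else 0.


z = w . x + b
= 1.0*1.8 + -1.5*0.2 + 0.9*1.6 + 1.3*-0.0 + 1.6
= 1.8 + -0.3 + 1.44 + -0.0 + 1.6
= 2.94 + 1.6
= 4.54
Since z = 4.54 >= 0, output = 1

1


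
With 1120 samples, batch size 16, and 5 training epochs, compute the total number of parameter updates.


Iterations per epoch = 1120 / 16 = 70
Total updates = iterations_per_epoch * epochs
= 70 * 5
= 350

350


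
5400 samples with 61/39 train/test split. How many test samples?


Train samples = 5400 * 61% = 3294
Test samples = 5400 - 3294
= 2106

2106


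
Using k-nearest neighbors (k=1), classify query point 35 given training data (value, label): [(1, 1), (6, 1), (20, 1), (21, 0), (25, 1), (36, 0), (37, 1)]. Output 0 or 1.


Distances from query 35:
Point 36 (class 0): distance = 1
K=1 nearest neighbors: classes = [0]
Votes for class 1: 0 / 1
Majority vote => class 0

0


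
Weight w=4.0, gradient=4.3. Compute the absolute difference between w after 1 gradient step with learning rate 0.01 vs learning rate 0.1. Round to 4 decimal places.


With lr=0.01: w_new = 4.0 - 0.01 * 4.3 = 3.957
With lr=0.1: w_new = 4.0 - 0.1 * 4.3 = 3.57
Absolute difference = |3.957 - 3.57|
= 0.3870

0.3870


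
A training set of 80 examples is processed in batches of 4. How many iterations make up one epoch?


Iterations per epoch = dataset_size / batch_size
= 80 / 4
= 20

20


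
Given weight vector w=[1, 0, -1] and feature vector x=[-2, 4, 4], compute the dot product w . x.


Element-wise products:
1 * -2 = -2
0 * 4 = 0
-1 * 4 = -4
Sum = -2 + 0 + -4
= -6

-6


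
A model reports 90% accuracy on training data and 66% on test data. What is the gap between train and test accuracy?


Gap = train_accuracy - test_accuracy
= 90 - 66
= 24%
This large gap strongly indicates overfitting.

24


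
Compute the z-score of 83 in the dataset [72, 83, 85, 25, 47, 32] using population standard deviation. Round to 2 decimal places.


Mean = (72 + 83 + 85 + 25 + 47 + 32) / 6 = 57.3333
Variance = sum((x_i - mean)^2) / n = 572.2222
Std = sqrt(572.2222) = 23.9212
Z = (x - mean) / std
= (83 - 57.3333) / 23.9212
= 25.6667 / 23.9212
= 1.07

1.07


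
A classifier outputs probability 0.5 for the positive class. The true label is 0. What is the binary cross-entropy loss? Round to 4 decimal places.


For y=0: Loss = -log(1-p)
= -log(1 - 0.5)
= -log(0.5)
= -(-0.6931)
= 0.6931

0.6931


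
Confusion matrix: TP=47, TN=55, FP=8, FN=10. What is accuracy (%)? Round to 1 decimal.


Accuracy = (TP + TN) / (TP + TN + FP + FN) * 100
= (47 + 55) / (47 + 55 + 8 + 10)
= 102 / 120
= 0.85
= 85.0%

85.0


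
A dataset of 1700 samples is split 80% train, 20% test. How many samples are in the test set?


Train samples = 1700 * 80% = 1360
Test samples = 1700 - 1360
= 340

340


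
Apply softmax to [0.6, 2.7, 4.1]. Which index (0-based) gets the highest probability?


Softmax is a monotonic transformation, so it preserves the argmax.
We need to find the index of the maximum logit.
Index 0: 0.6
Index 1: 2.7
Index 2: 4.1
Maximum logit = 4.1 at index 2

2


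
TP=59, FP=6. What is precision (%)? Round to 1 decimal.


Precision = TP / (TP + FP) * 100
= 59 / (59 + 6)
= 59 / 65
= 0.9077
= 90.8%

90.8


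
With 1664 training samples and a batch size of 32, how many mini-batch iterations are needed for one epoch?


Iterations per epoch = dataset_size / batch_size
= 1664 / 32
= 52

52


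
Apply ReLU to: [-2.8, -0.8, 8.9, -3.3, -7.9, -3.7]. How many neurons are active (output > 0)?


ReLU(x) = max(0, x) for each element:
ReLU(-2.8) = 0
ReLU(-0.8) = 0
ReLU(8.9) = 8.9
ReLU(-3.3) = 0
ReLU(-7.9) = 0
ReLU(-3.7) = 0
Active neurons (>0): 1

1


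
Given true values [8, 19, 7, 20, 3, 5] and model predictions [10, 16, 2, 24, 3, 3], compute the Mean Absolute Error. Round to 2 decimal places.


Absolute errors: [2, 3, 5, 4, 0, 2]
Sum of absolute errors = 16
MAE = 16 / 6 = 2.67

2.67


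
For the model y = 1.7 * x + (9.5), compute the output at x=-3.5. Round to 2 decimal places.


y = 1.7 * -3.5 + (9.5)
= -5.95 + (9.5)
= 3.55

3.55


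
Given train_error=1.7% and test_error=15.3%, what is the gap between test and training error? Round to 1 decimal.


Generalization gap = test_error - train_error
= 15.3 - 1.7
= 13.6%
A large gap suggests overfitting.

13.6


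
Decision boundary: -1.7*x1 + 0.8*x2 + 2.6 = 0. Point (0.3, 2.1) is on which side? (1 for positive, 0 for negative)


Compute -1.7 * 0.3 + 0.8 * 2.1 + 2.6
= -0.51 + 1.68 + 2.6
= 3.77
Since 3.77 >= 0, the point is on the positive side.

1


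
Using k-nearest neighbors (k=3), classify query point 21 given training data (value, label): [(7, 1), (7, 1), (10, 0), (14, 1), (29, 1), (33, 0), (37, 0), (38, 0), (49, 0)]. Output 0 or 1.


Distances from query 21:
Point 14 (class 1): distance = 7
Point 29 (class 1): distance = 8
Point 10 (class 0): distance = 11
K=3 nearest neighbors: classes = [1, 1, 0]
Votes for class 1: 2 / 3
Majority vote => class 1

1


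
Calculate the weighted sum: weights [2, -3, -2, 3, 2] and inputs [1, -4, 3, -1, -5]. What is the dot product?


Element-wise products:
2 * 1 = 2
-3 * -4 = 12
-2 * 3 = -6
3 * -1 = -3
2 * -5 = -10
Sum = 2 + 12 + -6 + -3 + -10
= -5

-5


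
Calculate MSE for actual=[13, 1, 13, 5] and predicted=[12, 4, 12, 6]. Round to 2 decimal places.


Differences: [1, -3, 1, -1]
Squared errors: [1, 9, 1, 1]
Sum of squared errors = 12
MSE = 12 / 4 = 3.00

3.00


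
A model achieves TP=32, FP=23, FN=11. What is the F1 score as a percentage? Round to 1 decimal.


Precision = TP / (TP + FP) = 32 / 55 = 0.5818
Recall = TP / (TP + FN) = 32 / 43 = 0.7442
F1 = 2 * P * R / (P + R)
= 2 * 0.5818 * 0.7442 / (0.5818 + 0.7442)
= 0.866 / 1.326
= 0.6531
As percentage: 65.3%

65.3


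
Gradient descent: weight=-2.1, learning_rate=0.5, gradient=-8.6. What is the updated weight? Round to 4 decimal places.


w_new = w_old - lr * gradient
= -2.1 - 0.5 * -8.6
= -2.1 - (-4.3)
= 2.2000

2.2000


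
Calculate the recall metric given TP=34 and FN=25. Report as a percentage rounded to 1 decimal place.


Recall = TP / (TP + FN) * 100
= 34 / (34 + 25)
= 34 / 59
= 0.5763
= 57.6%

57.6


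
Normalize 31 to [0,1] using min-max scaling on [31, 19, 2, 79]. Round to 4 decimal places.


Min = 2, Max = 79
Range = 79 - 2 = 77
Scaled = (x - min) / (max - min)
= (31 - 2) / 77
= 29 / 77
= 0.3766

0.3766


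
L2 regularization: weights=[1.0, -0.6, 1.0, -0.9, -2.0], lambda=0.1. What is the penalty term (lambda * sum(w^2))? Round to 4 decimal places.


Squaring each weight:
1.0^2 = 1.0
(-0.6)^2 = 0.36
1.0^2 = 1.0
(-0.9)^2 = 0.81
(-2.0)^2 = 4.0
Sum of squares = 7.17
Penalty = 0.1 * 7.17 = 0.7170

0.7170


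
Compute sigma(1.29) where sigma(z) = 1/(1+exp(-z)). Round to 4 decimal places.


sigmoid(z) = 1 / (1 + exp(-z))
exp(-(1.29)) = exp(-1.29) = 0.2753
1 + 0.2753 = 1.2753
1 / 1.2753 = 0.7841

0.7841


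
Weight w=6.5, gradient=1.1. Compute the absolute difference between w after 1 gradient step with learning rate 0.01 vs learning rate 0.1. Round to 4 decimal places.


With lr=0.01: w_new = 6.5 - 0.01 * 1.1 = 6.489
With lr=0.1: w_new = 6.5 - 0.1 * 1.1 = 6.39
Absolute difference = |6.489 - 6.39|
= 0.0990

0.0990


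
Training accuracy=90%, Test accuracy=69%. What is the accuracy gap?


Gap = train_accuracy - test_accuracy
= 90 - 69
= 21%
This large gap strongly indicates overfitting.

21


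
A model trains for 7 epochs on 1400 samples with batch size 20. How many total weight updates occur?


Iterations per epoch = 1400 / 20 = 70
Total updates = iterations_per_epoch * epochs
= 70 * 7
= 490

490


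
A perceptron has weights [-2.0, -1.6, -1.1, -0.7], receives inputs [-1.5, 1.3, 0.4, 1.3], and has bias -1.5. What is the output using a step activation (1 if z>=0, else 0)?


z = w . x + b
= -2.0*-1.5 + -1.6*1.3 + -1.1*0.4 + -0.7*1.3 + -1.5
= 3.0 + -2.08 + -0.44 + -0.91 + -1.5
= -0.43 + -1.5
= -1.93
Since z = -1.93 < 0, output = 0

0


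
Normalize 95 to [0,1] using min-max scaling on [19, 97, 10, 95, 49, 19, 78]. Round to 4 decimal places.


Min = 10, Max = 97
Range = 97 - 10 = 87
Scaled = (x - min) / (max - min)
= (95 - 10) / 87
= 85 / 87
= 0.9770

0.9770


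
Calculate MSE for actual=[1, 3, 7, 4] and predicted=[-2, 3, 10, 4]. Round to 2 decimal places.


Differences: [3, 0, -3, 0]
Squared errors: [9, 0, 9, 0]
Sum of squared errors = 18
MSE = 18 / 4 = 4.50

4.50


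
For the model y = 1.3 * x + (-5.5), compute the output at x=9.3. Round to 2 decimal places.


y = 1.3 * 9.3 + (-5.5)
= 12.09 + (-5.5)
= 6.59

6.59


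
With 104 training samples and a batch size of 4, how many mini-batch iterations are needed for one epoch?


Iterations per epoch = dataset_size / batch_size
= 104 / 4
= 26

26


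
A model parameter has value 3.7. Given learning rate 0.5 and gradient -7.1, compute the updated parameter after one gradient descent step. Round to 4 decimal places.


w_new = w_old - lr * gradient
= 3.7 - 0.5 * -7.1
= 3.7 - (-3.55)
= 7.2500

7.2500


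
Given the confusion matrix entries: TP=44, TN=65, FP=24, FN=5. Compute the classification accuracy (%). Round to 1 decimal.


Accuracy = (TP + TN) / (TP + TN + FP + FN) * 100
= (44 + 65) / (44 + 65 + 24 + 5)
= 109 / 138
= 0.7899
= 79.0%

79.0


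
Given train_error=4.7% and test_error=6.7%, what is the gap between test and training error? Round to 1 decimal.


Generalization gap = test_error - train_error
= 6.7 - 4.7
= 2.0%
A moderate gap.

2.0


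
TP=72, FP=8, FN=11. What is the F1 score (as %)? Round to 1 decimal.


Precision = TP / (TP + FP) = 72 / 80 = 0.9
Recall = TP / (TP + FN) = 72 / 83 = 0.8675
F1 = 2 * P * R / (P + R)
= 2 * 0.9 * 0.8675 / (0.9 + 0.8675)
= 1.5614 / 1.7675
= 0.8834
As percentage: 88.3%

88.3


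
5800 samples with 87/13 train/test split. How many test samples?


Train samples = 5800 * 87% = 5046
Test samples = 5800 - 5046
= 754

754


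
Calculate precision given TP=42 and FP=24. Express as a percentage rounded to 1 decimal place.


Precision = TP / (TP + FP) * 100
= 42 / (42 + 24)
= 42 / 66
= 0.6364
= 63.6%

63.6


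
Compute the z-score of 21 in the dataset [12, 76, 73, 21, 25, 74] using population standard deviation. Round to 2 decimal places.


Mean = (12 + 76 + 73 + 21 + 25 + 74) / 6 = 46.8333
Variance = sum((x_i - mean)^2) / n = 771.8056
Std = sqrt(771.8056) = 27.7814
Z = (x - mean) / std
= (21 - 46.8333) / 27.7814
= -25.8333 / 27.7814
= -0.93

-0.93


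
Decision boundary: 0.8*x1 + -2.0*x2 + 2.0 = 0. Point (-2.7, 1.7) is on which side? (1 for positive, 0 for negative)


Compute 0.8 * -2.7 + -2.0 * 1.7 + 2.0
= -2.16 + -3.4 + 2.0
= -3.56
Since -3.56 < 0, the point is on the negative side.

0


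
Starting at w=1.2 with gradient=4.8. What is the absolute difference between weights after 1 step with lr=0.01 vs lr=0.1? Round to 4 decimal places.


With lr=0.01: w_new = 1.2 - 0.01 * 4.8 = 1.152
With lr=0.1: w_new = 1.2 - 0.1 * 4.8 = 0.72
Absolute difference = |1.152 - 0.72|
= 0.4320

0.4320


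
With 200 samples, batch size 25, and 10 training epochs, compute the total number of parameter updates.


Iterations per epoch = 200 / 25 = 8
Total updates = iterations_per_epoch * epochs
= 8 * 10
= 80

80


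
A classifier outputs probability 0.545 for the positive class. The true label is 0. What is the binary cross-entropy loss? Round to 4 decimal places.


For y=0: Loss = -log(1-p)
= -log(1 - 0.545)
= -log(0.455)
= -(-0.7875)
= 0.7875

0.7875


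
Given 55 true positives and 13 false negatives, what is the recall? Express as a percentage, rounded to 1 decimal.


Recall = TP / (TP + FN) * 100
= 55 / (55 + 13)
= 55 / 68
= 0.8088
= 80.9%

80.9


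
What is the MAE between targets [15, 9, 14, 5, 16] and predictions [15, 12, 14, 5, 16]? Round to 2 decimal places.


Absolute errors: [0, 3, 0, 0, 0]
Sum of absolute errors = 3
MAE = 3 / 5 = 0.60

0.60


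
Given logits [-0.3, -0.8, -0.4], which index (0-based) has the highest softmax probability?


Softmax is a monotonic transformation, so it preserves the argmax.
We need to find the index of the maximum logit.
Index 0: -0.3
Index 1: -0.8
Index 2: -0.4
Maximum logit = -0.3 at index 0

0


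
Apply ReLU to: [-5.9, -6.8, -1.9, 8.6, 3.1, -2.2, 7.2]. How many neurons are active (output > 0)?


ReLU(x) = max(0, x) for each element:
ReLU(-5.9) = 0
ReLU(-6.8) = 0
ReLU(-1.9) = 0
ReLU(8.6) = 8.6
ReLU(3.1) = 3.1
ReLU(-2.2) = 0
ReLU(7.2) = 7.2
Active neurons (>0): 3

3


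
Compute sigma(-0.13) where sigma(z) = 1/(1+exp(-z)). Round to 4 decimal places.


sigmoid(z) = 1 / (1 + exp(-z))
exp(-(-0.13)) = exp(0.13) = 1.1388
1 + 1.1388 = 2.1388
1 / 2.1388 = 0.4675

0.4675


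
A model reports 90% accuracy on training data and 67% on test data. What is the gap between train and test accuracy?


Gap = train_accuracy - test_accuracy
= 90 - 67
= 23%
This large gap strongly indicates overfitting.

23


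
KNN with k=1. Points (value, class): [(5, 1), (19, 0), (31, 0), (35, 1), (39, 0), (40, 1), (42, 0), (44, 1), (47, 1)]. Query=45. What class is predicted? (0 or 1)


Distances from query 45:
Point 44 (class 1): distance = 1
K=1 nearest neighbors: classes = [1]
Votes for class 1: 1 / 1
Majority vote => class 1

1


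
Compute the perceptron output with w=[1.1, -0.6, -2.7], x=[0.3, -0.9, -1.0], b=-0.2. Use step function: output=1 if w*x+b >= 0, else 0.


z = w . x + b
= 1.1*0.3 + -0.6*-0.9 + -2.7*-1.0 + -0.2
= 0.33 + 0.54 + 2.7 + -0.2
= 3.57 + -0.2
= 3.37
Since z = 3.37 >= 0, output = 1

1


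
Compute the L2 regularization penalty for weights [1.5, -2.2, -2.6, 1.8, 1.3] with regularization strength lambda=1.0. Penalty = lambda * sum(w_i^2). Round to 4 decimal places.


Squaring each weight:
1.5^2 = 2.25
(-2.2)^2 = 4.84
(-2.6)^2 = 6.76
1.8^2 = 3.24
1.3^2 = 1.69
Sum of squares = 18.78
Penalty = 1.0 * 18.78 = 18.7800

18.7800


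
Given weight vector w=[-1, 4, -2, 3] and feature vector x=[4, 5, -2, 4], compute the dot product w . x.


Element-wise products:
-1 * 4 = -4
4 * 5 = 20
-2 * -2 = 4
3 * 4 = 12
Sum = -4 + 20 + 4 + 12
= 32

32


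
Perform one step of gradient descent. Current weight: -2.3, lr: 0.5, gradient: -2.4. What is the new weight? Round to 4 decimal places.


w_new = w_old - lr * gradient
= -2.3 - 0.5 * -2.4
= -2.3 - (-1.2)
= -1.1000

-1.1000


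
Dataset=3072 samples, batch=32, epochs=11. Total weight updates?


Iterations per epoch = 3072 / 32 = 96
Total updates = iterations_per_epoch * epochs
= 96 * 11
= 1056

1056


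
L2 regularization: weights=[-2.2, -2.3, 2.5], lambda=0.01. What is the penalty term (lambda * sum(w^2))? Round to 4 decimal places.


Squaring each weight:
(-2.2)^2 = 4.84
(-2.3)^2 = 5.29
2.5^2 = 6.25
Sum of squares = 16.38
Penalty = 0.01 * 16.38 = 0.1638

0.1638


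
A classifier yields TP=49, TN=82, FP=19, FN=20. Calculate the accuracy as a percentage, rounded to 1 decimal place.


Accuracy = (TP + TN) / (TP + TN + FP + FN) * 100
= (49 + 82) / (49 + 82 + 19 + 20)
= 131 / 170
= 0.7706
= 77.1%

77.1


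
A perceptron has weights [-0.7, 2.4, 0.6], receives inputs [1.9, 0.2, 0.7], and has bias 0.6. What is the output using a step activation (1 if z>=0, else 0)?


z = w . x + b
= -0.7*1.9 + 2.4*0.2 + 0.6*0.7 + 0.6
= -1.33 + 0.48 + 0.42 + 0.6
= -0.43 + 0.6
= 0.17
Since z = 0.17 >= 0, output = 1

1


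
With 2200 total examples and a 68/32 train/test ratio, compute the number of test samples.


Train samples = 2200 * 68% = 1496
Test samples = 2200 - 1496
= 704

704


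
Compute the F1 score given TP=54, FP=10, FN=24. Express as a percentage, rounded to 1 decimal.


Precision = TP / (TP + FP) = 54 / 64 = 0.8438
Recall = TP / (TP + FN) = 54 / 78 = 0.6923
F1 = 2 * P * R / (P + R)
= 2 * 0.8438 * 0.6923 / (0.8438 + 0.6923)
= 1.1683 / 1.5361
= 0.7606
As percentage: 76.1%

76.1


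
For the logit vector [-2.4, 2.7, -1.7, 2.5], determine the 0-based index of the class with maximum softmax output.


Softmax is a monotonic transformation, so it preserves the argmax.
We need to find the index of the maximum logit.
Index 0: -2.4
Index 1: 2.7
Index 2: -1.7
Index 3: 2.5
Maximum logit = 2.7 at index 1

1


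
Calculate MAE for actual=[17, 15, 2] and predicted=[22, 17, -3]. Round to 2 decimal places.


Absolute errors: [5, 2, 5]
Sum of absolute errors = 12
MAE = 12 / 3 = 4.00

4.00


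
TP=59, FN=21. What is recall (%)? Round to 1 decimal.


Recall = TP / (TP + FN) * 100
= 59 / (59 + 21)
= 59 / 80
= 0.7375
= 73.8%

73.8


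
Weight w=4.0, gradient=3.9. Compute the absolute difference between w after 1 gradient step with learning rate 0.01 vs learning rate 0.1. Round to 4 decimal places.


With lr=0.01: w_new = 4.0 - 0.01 * 3.9 = 3.961
With lr=0.1: w_new = 4.0 - 0.1 * 3.9 = 3.61
Absolute difference = |3.961 - 3.61|
= 0.3510

0.3510


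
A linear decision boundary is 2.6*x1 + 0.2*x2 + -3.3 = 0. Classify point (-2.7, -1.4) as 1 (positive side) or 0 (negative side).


Compute 2.6 * -2.7 + 0.2 * -1.4 + -3.3
= -7.02 + -0.28 + -3.3
= -10.6
Since -10.6 < 0, the point is on the negative side.

0


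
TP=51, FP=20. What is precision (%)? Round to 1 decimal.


Precision = TP / (TP + FP) * 100
= 51 / (51 + 20)
= 51 / 71
= 0.7183
= 71.8%

71.8


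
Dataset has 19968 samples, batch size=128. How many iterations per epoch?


Iterations per epoch = dataset_size / batch_size
= 19968 / 128
= 156

156


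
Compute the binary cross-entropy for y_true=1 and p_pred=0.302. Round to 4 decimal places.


For y=1: Loss = -log(p)
= -log(0.302)
= -(-1.1973)
= 1.1973

1.1973


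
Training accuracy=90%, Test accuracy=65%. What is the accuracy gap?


Gap = train_accuracy - test_accuracy
= 90 - 65
= 25%
This large gap strongly indicates overfitting.

25


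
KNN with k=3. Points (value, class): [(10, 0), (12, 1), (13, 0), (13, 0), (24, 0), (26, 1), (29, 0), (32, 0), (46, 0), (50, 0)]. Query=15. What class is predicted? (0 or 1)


Distances from query 15:
Point 13 (class 0): distance = 2
Point 13 (class 0): distance = 2
Point 12 (class 1): distance = 3
K=3 nearest neighbors: classes = [0, 0, 1]
Votes for class 1: 1 / 3
Majority vote => class 0

0


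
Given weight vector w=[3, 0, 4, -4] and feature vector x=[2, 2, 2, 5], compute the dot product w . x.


Element-wise products:
3 * 2 = 6
0 * 2 = 0
4 * 2 = 8
-4 * 5 = -20
Sum = 6 + 0 + 8 + -20
= -6

-6


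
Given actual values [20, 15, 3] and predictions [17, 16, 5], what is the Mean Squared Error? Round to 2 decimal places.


Differences: [3, -1, -2]
Squared errors: [9, 1, 4]
Sum of squared errors = 14
MSE = 14 / 3 = 4.67

4.67


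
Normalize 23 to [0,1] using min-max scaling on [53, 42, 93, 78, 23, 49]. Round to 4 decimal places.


Min = 23, Max = 93
Range = 93 - 23 = 70
Scaled = (x - min) / (max - min)
= (23 - 23) / 70
= 0 / 70
= 0.0000

0.0000


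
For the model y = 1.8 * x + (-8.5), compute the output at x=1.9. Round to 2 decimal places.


y = 1.8 * 1.9 + (-8.5)
= 3.42 + (-8.5)
= -5.08

-5.08


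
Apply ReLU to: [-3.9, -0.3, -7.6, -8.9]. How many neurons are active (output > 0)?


ReLU(x) = max(0, x) for each element:
ReLU(-3.9) = 0
ReLU(-0.3) = 0
ReLU(-7.6) = 0
ReLU(-8.9) = 0
Active neurons (>0): 0

0


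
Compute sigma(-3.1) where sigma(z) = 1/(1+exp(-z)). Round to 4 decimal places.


sigmoid(z) = 1 / (1 + exp(-z))
exp(-(-3.1)) = exp(3.1) = 22.198
1 + 22.198 = 23.198
1 / 23.198 = 0.0431

0.0431


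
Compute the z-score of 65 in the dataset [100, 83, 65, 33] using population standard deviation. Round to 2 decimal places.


Mean = (100 + 83 + 65 + 33) / 4 = 70.25
Variance = sum((x_i - mean)^2) / n = 615.6875
Std = sqrt(615.6875) = 24.8131
Z = (x - mean) / std
= (65 - 70.25) / 24.8131
= -5.25 / 24.8131
= -0.21

-0.21


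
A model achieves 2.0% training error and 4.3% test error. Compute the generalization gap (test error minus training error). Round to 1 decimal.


Generalization gap = test_error - train_error
= 4.3 - 2.0
= 2.3%
A moderate gap.

2.3
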